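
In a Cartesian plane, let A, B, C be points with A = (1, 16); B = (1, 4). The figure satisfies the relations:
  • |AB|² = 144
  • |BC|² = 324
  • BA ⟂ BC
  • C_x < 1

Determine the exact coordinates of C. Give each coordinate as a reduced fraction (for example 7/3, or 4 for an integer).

C = (-17, 4)

1. C_x = -17  [[BA ⟂ BC ⇒ 12y-48=0] ∩ [|C−(1, 4)|²=324]]
2. C_y = 4  [[BA ⟂ BC ⇒ 12y-48=0] ∩ [|C−(1, 4)|²=324]]
   so C = (-17, 4)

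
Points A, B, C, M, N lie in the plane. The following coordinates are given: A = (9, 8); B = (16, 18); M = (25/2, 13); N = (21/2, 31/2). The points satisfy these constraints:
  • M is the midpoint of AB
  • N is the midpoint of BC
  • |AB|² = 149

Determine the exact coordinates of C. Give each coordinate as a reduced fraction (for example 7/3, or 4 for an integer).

1. C_x = 5  [C = 2·N−B = 2·(21/2, 31/2)−(16, 18)]
2. C_y = 13  [C = 2·N−B = 2·(21/2, 31/2)−(16, 18)]
   so C = (5, 13)

C = (5, 13)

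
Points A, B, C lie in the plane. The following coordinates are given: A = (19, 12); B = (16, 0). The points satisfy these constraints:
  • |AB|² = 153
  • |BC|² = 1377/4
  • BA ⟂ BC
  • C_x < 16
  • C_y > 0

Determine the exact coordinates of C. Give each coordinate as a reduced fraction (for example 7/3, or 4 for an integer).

1. C_x = -2  [[BA ⟂ BC ⇒ 3x+12y-48=0] ∩ [|C−(16, 0)|²=1377/4]]
2. C_y = 9/2  [[BA ⟂ BC ⇒ 3x+12y-48=0] ∩ [|C−(16, 0)|²=1377/4]]
   so C = (-2, 9/2)

C = (-2, 9/2)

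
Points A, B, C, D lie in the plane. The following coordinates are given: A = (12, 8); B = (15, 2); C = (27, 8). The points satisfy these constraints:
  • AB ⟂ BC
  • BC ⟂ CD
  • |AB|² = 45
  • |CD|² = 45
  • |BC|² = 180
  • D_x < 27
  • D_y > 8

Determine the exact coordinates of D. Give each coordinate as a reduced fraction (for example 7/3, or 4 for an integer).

D = (24, 14)

1. D_x = 24  [[BC ⟂ CD ⇒ 12x+6y-372=0] ∩ [|D−(27, 8)|²=45]]
2. D_y = 14  [[BC ⟂ CD ⇒ 12x+6y-372=0] ∩ [|D−(27, 8)|²=45]]
   so D = (24, 14)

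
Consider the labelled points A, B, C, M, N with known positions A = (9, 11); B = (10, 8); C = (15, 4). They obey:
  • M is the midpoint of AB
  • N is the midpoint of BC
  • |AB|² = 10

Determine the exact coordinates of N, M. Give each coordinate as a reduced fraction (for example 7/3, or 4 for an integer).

1. M_x = 19/2  [2·M = A+B = (9, 11)+(10, 8)]
2. M_y = 19/2  [2·M = A+B = (9, 11)+(10, 8)]
   so M = (19/2, 19/2)
3. N_x = 25/2  [2·N = B+C = (10, 8)+(15, 4)]
4. N_y = 6  [2·N = B+C = (10, 8)+(15, 4)]
   so N = (25/2, 6)

N = (25/2, 6)
M = (19/2, 19/2)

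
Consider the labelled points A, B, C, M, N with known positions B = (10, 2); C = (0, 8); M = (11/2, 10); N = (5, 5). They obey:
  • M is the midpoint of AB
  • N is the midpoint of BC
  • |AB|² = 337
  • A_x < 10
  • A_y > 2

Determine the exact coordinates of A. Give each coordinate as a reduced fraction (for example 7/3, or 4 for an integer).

1. A_x = 1  [A = 2·M−B = 2·(11/2, 10)−(10, 2)]
2. A_y = 18  [A = 2·M−B = 2·(11/2, 10)−(10, 2)]
   so A = (1, 18)

A = (1, 18)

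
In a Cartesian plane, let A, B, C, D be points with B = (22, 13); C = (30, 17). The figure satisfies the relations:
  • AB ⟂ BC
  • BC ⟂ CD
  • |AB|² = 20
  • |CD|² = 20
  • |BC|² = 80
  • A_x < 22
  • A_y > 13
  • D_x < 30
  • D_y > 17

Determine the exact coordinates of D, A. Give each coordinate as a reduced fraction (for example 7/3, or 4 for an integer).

D = (28, 21)
A = (20, 17)

1. D_x = 28  [[BC ⟂ CD ⇒ 8x+4y-308=0] ∩ [|D−(30, 17)|²=20]]
2. D_y = 21  [[BC ⟂ CD ⇒ 8x+4y-308=0] ∩ [|D−(30, 17)|²=20]]
   so D = (28, 21)
3. A_x = 20  [[AB ⟂ BC ⇒ -8x-4y+228=0] ∩ [|A−(22, 13)|²=20]]
4. A_y = 17  [[AB ⟂ BC ⇒ -8x-4y+228=0] ∩ [|A−(22, 13)|²=20]]
   so A = (20, 17)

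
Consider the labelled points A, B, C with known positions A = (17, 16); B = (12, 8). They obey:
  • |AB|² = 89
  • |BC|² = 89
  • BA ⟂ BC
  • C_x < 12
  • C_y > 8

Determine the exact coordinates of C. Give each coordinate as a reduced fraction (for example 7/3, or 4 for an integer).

1. C_x = 4  [[BA ⟂ BC ⇒ 5x+8y-124=0] ∩ [|C−(12, 8)|²=89]]
2. C_y = 13  [[BA ⟂ BC ⇒ 5x+8y-124=0] ∩ [|C−(12, 8)|²=89]]
   so C = (4, 13)

C = (4, 13)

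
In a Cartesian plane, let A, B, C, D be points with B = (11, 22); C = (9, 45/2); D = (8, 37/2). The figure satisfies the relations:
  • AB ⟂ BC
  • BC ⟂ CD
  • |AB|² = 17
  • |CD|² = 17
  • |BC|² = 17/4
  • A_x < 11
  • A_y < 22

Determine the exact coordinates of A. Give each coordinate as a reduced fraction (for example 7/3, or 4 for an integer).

1. A_x = 10  [[AB ⟂ BC ⇒ 2x-1/2y-11=0] ∩ [|A−(11, 22)|²=17]]
2. A_y = 18  [[AB ⟂ BC ⇒ 2x-1/2y-11=0] ∩ [|A−(11, 22)|²=17]]
   so A = (10, 18)

A = (10, 18)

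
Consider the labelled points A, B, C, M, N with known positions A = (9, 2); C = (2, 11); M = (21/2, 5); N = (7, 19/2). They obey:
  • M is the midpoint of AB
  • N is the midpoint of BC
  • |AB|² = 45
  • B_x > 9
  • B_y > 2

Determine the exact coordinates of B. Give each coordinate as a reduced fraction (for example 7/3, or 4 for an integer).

1. B_x = 12  [B = 2·M−A = 2·(21/2, 5)−(9, 2)]
2. B_y = 8  [B = 2·M−A = 2·(21/2, 5)−(9, 2)]
   so B = (12, 8)

B = (12, 8)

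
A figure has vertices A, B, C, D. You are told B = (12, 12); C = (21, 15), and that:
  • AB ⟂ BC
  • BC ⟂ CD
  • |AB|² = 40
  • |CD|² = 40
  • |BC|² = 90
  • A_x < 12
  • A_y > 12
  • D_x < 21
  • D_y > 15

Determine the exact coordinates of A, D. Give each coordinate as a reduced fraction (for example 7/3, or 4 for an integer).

A = (10, 18)
D = (19, 21)

1. A_x = 10  [[AB ⟂ BC ⇒ -9x-3y+144=0] ∩ [|A−(12, 12)|²=40]]
2. A_y = 18  [[AB ⟂ BC ⇒ -9x-3y+144=0] ∩ [|A−(12, 12)|²=40]]
   so A = (10, 18)
3. D_x = 19  [[BC ⟂ CD ⇒ 9x+3y-234=0] ∩ [|D−(21, 15)|²=40]]
4. D_y = 21  [[BC ⟂ CD ⇒ 9x+3y-234=0] ∩ [|D−(21, 15)|²=40]]
   so D = (19, 21)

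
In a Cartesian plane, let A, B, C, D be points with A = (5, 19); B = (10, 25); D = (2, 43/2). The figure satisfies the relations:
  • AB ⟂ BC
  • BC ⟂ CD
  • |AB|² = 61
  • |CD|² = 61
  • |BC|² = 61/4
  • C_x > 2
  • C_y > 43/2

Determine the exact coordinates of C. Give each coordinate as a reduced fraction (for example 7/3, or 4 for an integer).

C = (7, 55/2)

1. C_x = 7  [[AB ⟂ BC ⇒ 5x+6y-200=0] ∩ [|C−(2, 43/2)|²=61]]
2. C_y = 55/2  [[AB ⟂ BC ⇒ 5x+6y-200=0] ∩ [|C−(2, 43/2)|²=61]]
   so C = (7, 55/2)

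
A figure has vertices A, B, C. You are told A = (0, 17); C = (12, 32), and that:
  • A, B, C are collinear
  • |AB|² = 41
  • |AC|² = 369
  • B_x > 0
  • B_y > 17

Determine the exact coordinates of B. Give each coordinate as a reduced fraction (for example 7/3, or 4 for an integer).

1. B_x = 4  [[A, B, C are collinear ⇒ 15x-12y+204=0] ∩ [|B−(0, 17)|²=41]]
2. B_y = 22  [[A, B, C are collinear ⇒ 15x-12y+204=0] ∩ [|B−(0, 17)|²=41]]
   so B = (4, 22)

B = (4, 22)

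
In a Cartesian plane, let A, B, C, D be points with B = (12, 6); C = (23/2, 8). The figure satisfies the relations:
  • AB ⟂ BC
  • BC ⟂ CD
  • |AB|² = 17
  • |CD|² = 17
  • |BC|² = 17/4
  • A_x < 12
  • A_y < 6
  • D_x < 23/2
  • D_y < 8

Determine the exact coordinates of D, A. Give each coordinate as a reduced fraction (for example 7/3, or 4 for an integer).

1. D_x = 15/2  [[BC ⟂ CD ⇒ -1/2x+2y-41/4=0] ∩ [|D−(23/2, 8)|²=17]]
2. D_y = 7  [[BC ⟂ CD ⇒ -1/2x+2y-41/4=0] ∩ [|D−(23/2, 8)|²=17]]
   so D = (15/2, 7)
3. A_x = 8  [[AB ⟂ BC ⇒ 1/2x-2y+6=0] ∩ [|A−(12, 6)|²=17]]
4. A_y = 5  [[AB ⟂ BC ⇒ 1/2x-2y+6=0] ∩ [|A−(12, 6)|²=17]]
   so A = (8, 5)

D = (15/2, 7)
A = (8, 5)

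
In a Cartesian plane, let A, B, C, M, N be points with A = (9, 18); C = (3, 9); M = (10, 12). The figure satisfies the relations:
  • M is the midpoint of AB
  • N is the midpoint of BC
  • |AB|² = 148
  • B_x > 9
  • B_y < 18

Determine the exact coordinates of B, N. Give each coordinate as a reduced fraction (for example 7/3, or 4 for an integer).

B = (11, 6)
N = (7, 15/2)

1. B_x = 11  [B = 2·M−A = 2·(10, 12)−(9, 18)]
2. B_y = 6  [B = 2·M−A = 2·(10, 12)−(9, 18)]
   so B = (11, 6)
3. N_x = 7  [2·N = B+C = (11, 6)+(3, 9)]
4. N_y = 15/2  [2·N = B+C = (11, 6)+(3, 9)]
   so N = (7, 15/2)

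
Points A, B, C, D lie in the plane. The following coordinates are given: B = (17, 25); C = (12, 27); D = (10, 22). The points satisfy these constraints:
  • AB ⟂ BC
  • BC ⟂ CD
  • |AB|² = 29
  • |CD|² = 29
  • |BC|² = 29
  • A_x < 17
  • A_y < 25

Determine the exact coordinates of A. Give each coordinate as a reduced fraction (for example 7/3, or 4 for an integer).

1. A_x = 15  [[AB ⟂ BC ⇒ 5x-2y-35=0] ∩ [|A−(17, 25)|²=29]]
2. A_y = 20  [[AB ⟂ BC ⇒ 5x-2y-35=0] ∩ [|A−(17, 25)|²=29]]
   so A = (15, 20)

A = (15, 20)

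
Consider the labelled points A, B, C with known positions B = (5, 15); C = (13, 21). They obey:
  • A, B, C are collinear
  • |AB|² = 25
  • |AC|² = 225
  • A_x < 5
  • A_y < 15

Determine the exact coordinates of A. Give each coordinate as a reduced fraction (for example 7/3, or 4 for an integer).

A = (1, 12)

1. A_x = 1  [[A, B, C are collinear ⇒ -6x+8y-90=0] ∩ [|A−(5, 15)|²=25]]
2. A_y = 12  [[A, B, C are collinear ⇒ -6x+8y-90=0] ∩ [|A−(5, 15)|²=25]]
   so A = (1, 12)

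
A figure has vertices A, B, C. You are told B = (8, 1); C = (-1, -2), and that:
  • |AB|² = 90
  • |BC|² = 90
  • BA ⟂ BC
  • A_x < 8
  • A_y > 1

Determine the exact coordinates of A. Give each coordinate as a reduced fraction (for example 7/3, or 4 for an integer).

A = (5, 10)

1. A_x = 5  [[BA ⟂ BC ⇒ -9x-3y+75=0] ∩ [|A−(8, 1)|²=90]]
2. A_y = 10  [[BA ⟂ BC ⇒ -9x-3y+75=0] ∩ [|A−(8, 1)|²=90]]
   so A = (5, 10)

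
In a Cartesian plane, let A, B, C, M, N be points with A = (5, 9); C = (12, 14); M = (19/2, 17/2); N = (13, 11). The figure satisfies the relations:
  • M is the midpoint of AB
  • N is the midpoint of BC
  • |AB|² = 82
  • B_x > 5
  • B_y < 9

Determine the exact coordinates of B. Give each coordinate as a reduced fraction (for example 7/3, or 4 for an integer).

B = (14, 8)

1. B_x = 14  [B = 2·M−A = 2·(19/2, 17/2)−(5, 9)]
2. B_y = 8  [B = 2·M−A = 2·(19/2, 17/2)−(5, 9)]
   so B = (14, 8)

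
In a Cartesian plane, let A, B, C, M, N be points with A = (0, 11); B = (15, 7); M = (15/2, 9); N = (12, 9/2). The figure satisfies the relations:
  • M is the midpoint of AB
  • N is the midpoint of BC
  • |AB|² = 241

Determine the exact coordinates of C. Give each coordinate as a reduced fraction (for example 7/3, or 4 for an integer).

1. C_x = 9  [C = 2·N−B = 2·(12, 9/2)−(15, 7)]
2. C_y = 2  [C = 2·N−B = 2·(12, 9/2)−(15, 7)]
   so C = (9, 2)

C = (9, 2)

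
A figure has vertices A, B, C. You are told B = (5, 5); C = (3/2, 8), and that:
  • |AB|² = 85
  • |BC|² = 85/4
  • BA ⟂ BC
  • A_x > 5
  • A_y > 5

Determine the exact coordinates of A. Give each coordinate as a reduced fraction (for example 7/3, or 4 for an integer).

1. A_x = 11  [[BA ⟂ BC ⇒ -7/2x+3y+5/2=0] ∩ [|A−(5, 5)|²=85]]
2. A_y = 12  [[BA ⟂ BC ⇒ -7/2x+3y+5/2=0] ∩ [|A−(5, 5)|²=85]]
   so A = (11, 12)

A = (11, 12)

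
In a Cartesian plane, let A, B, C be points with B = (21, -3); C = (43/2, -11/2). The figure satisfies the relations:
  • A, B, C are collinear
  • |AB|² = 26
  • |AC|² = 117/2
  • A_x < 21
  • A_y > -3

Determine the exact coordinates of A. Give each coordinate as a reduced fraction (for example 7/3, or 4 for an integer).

1. A_x = 20  [[A, B, C are collinear ⇒ 5/2x+1/2y-51=0] ∩ [|A−(21, -3)|²=26]]
2. A_y = 2  [[A, B, C are collinear ⇒ 5/2x+1/2y-51=0] ∩ [|A−(21, -3)|²=26]]
   so A = (20, 2)

A = (20, 2)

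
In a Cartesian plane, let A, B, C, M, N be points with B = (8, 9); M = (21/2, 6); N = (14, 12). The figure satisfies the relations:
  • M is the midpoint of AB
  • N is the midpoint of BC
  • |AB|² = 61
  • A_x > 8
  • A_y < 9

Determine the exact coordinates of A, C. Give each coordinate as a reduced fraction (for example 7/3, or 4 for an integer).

A = (13, 3)
C = (20, 15)

1. A_x = 13  [A = 2·M−B = 2·(21/2, 6)−(8, 9)]
2. A_y = 3  [A = 2·M−B = 2·(21/2, 6)−(8, 9)]
   so A = (13, 3)
3. C_x = 20  [C = 2·N−B = 2·(14, 12)−(8, 9)]
4. C_y = 15  [C = 2·N−B = 2·(14, 12)−(8, 9)]
   so C = (20, 15)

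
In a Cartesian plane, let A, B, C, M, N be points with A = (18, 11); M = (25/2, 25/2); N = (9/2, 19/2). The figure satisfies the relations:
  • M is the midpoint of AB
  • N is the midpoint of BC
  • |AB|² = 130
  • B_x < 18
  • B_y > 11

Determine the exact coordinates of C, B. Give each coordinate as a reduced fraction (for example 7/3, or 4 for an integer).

1. B_x = 7  [B = 2·M−A = 2·(25/2, 25/2)−(18, 11)]
2. B_y = 14  [B = 2·M−A = 2·(25/2, 25/2)−(18, 11)]
   so B = (7, 14)
3. C_x = 2  [C = 2·N−B = 2·(9/2, 19/2)−(7, 14)]
4. C_y = 5  [C = 2·N−B = 2·(9/2, 19/2)−(7, 14)]
   so C = (2, 5)

C = (2, 5)
B = (7, 14)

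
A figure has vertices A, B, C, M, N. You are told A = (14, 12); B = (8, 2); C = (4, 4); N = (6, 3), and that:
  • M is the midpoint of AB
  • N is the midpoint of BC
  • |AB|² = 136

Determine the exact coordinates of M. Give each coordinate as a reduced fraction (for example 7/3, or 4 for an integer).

1. M_x = 11  [2·M = A+B = (14, 12)+(8, 2)]
2. M_y = 7  [2·M = A+B = (14, 12)+(8, 2)]
   so M = (11, 7)

M = (11, 7)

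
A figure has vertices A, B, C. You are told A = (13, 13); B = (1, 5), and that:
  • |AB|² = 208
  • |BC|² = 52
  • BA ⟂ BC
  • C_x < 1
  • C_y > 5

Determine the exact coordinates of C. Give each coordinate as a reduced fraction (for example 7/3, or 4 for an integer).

C = (-3, 11)

1. C_x = -3  [[BA ⟂ BC ⇒ 12x+8y-52=0] ∩ [|C−(1, 5)|²=52]]
2. C_y = 11  [[BA ⟂ BC ⇒ 12x+8y-52=0] ∩ [|C−(1, 5)|²=52]]
   so C = (-3, 11)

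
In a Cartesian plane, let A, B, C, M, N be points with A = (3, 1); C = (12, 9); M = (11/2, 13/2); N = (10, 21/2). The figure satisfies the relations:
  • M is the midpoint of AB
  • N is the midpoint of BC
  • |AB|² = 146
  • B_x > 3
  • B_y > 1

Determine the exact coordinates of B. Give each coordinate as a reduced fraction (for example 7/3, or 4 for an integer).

B = (8, 12)

1. B_x = 8  [B = 2·M−A = 2·(11/2, 13/2)−(3, 1)]
2. B_y = 12  [B = 2·M−A = 2·(11/2, 13/2)−(3, 1)]
   so B = (8, 12)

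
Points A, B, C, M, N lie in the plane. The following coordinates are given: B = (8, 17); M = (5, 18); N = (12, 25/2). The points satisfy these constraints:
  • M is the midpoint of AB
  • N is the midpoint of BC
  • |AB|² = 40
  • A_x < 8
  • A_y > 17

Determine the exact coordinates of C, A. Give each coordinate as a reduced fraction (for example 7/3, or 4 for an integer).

1. A_x = 2  [A = 2·M−B = 2·(5, 18)−(8, 17)]
2. A_y = 19  [A = 2·M−B = 2·(5, 18)−(8, 17)]
   so A = (2, 19)
3. C_x = 16  [C = 2·N−B = 2·(12, 25/2)−(8, 17)]
4. C_y = 8  [C = 2·N−B = 2·(12, 25/2)−(8, 17)]
   so C = (16, 8)

C = (16, 8)
A = (2, 19)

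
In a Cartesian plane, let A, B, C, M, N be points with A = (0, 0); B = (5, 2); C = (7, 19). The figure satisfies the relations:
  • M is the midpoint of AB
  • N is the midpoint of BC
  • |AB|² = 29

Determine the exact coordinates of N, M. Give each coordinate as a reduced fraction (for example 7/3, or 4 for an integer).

1. M_x = 5/2  [2·M = A+B = (0, 0)+(5, 2)]
2. M_y = 1  [2·M = A+B = (0, 0)+(5, 2)]
   so M = (5/2, 1)
3. N_x = 6  [2·N = B+C = (5, 2)+(7, 19)]
4. N_y = 21/2  [2·N = B+C = (5, 2)+(7, 19)]
   so N = (6, 21/2)

N = (6, 21/2)
M = (5/2, 1)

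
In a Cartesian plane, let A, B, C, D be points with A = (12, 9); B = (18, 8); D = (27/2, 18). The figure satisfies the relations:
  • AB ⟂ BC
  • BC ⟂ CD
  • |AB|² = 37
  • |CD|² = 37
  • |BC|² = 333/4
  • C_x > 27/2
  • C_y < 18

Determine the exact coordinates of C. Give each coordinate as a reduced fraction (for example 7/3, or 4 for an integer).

1. C_x = 39/2  [[AB ⟂ BC ⇒ 6x-1y-100=0] ∩ [|C−(27/2, 18)|²=37]]
2. C_y = 17  [[AB ⟂ BC ⇒ 6x-1y-100=0] ∩ [|C−(27/2, 18)|²=37]]
   so C = (39/2, 17)

C = (39/2, 17)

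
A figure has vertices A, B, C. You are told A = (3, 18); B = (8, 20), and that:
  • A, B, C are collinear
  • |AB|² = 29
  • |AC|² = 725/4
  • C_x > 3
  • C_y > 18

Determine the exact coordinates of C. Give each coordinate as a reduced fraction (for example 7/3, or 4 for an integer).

1. C_x = 31/2  [[A, B, C are collinear ⇒ -2x+5y-84=0] ∩ [|C−(3, 18)|²=725/4]]
2. C_y = 23  [[A, B, C are collinear ⇒ -2x+5y-84=0] ∩ [|C−(3, 18)|²=725/4]]
   so C = (31/2, 23)

C = (31/2, 23)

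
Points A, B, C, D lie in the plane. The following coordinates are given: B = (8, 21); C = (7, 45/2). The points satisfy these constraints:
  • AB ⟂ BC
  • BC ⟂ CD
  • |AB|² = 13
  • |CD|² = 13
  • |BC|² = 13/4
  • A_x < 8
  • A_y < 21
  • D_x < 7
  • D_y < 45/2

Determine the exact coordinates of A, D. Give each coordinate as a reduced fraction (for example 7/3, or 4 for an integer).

1. A_x = 5  [[AB ⟂ BC ⇒ 1x-3/2y+47/2=0] ∩ [|A−(8, 21)|²=13]]
2. A_y = 19  [[AB ⟂ BC ⇒ 1x-3/2y+47/2=0] ∩ [|A−(8, 21)|²=13]]
   so A = (5, 19)
3. D_x = 4  [[BC ⟂ CD ⇒ -1x+3/2y-107/4=0] ∩ [|D−(7, 45/2)|²=13]]
4. D_y = 41/2  [[BC ⟂ CD ⇒ -1x+3/2y-107/4=0] ∩ [|D−(7, 45/2)|²=13]]
   so D = (4, 41/2)

A = (5, 19)
D = (4, 41/2)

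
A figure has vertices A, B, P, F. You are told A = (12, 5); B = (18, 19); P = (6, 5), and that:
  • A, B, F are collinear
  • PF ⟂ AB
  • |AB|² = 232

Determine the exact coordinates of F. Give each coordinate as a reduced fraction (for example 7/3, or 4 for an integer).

F = (321/29, 82/29)

1. F_x = 321/29  [[A, B, F are collinear ⇒ -14x+6y+138=0] ∩ [PF ⟂ AB ⇒ 6x+14y-106=0]]
2. F_y = 82/29  [[A, B, F are collinear ⇒ -14x+6y+138=0] ∩ [PF ⟂ AB ⇒ 6x+14y-106=0]]
   so F = (321/29, 82/29)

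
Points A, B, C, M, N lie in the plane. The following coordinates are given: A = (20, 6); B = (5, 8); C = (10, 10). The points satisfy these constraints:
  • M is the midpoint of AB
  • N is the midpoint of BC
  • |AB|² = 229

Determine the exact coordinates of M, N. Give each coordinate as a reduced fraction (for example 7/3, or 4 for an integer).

1. M_x = 25/2  [2·M = A+B = (20, 6)+(5, 8)]
2. M_y = 7  [2·M = A+B = (20, 6)+(5, 8)]
   so M = (25/2, 7)
3. N_x = 15/2  [2·N = B+C = (5, 8)+(10, 10)]
4. N_y = 9  [2·N = B+C = (5, 8)+(10, 10)]
   so N = (15/2, 9)

M = (25/2, 7)
N = (15/2, 9)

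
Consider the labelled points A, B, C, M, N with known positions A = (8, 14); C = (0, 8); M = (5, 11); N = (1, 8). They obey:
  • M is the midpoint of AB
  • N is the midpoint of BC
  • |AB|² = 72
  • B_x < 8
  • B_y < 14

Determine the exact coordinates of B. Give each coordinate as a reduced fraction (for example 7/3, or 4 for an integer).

1. B_x = 2  [B = 2·M−A = 2·(5, 11)−(8, 14)]
2. B_y = 8  [B = 2·M−A = 2·(5, 11)−(8, 14)]
   so B = (2, 8)

B = (2, 8)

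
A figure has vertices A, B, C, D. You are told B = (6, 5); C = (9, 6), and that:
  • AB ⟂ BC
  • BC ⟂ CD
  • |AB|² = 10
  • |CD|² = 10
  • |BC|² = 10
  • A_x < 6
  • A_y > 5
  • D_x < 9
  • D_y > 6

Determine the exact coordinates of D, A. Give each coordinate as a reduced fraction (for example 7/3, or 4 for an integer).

1. D_x = 8  [[BC ⟂ CD ⇒ 3x+1y-33=0] ∩ [|D−(9, 6)|²=10]]
2. D_y = 9  [[BC ⟂ CD ⇒ 3x+1y-33=0] ∩ [|D−(9, 6)|²=10]]
   so D = (8, 9)
3. A_x = 5  [[AB ⟂ BC ⇒ -3x-1y+23=0] ∩ [|A−(6, 5)|²=10]]
4. A_y = 8  [[AB ⟂ BC ⇒ -3x-1y+23=0] ∩ [|A−(6, 5)|²=10]]
   so A = (5, 8)

D = (8, 9)
A = (5, 8)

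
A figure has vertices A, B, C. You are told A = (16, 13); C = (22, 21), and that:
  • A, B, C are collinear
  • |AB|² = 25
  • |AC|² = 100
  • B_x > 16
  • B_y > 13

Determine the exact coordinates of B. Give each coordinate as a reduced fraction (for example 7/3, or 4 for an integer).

B = (19, 17)

1. B_x = 19  [[A, B, C are collinear ⇒ 8x-6y-50=0] ∩ [|B−(16, 13)|²=25]]
2. B_y = 17  [[A, B, C are collinear ⇒ 8x-6y-50=0] ∩ [|B−(16, 13)|²=25]]
   so B = (19, 17)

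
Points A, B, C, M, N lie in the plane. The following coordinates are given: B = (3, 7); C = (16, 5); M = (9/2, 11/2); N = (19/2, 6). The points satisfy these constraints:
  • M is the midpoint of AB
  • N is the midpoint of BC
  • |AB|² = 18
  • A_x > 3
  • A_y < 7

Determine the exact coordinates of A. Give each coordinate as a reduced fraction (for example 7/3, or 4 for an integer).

A = (6, 4)

1. A_x = 6  [A = 2·M−B = 2·(9/2, 11/2)−(3, 7)]
2. A_y = 4  [A = 2·M−B = 2·(9/2, 11/2)−(3, 7)]
   so A = (6, 4)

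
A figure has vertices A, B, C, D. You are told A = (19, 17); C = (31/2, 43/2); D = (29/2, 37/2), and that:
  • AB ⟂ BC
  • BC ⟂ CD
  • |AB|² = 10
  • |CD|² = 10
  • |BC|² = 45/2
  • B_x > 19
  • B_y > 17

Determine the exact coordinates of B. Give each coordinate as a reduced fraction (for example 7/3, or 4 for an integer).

B = (20, 20)

1. B_x = 20  [[BC ⟂ CD ⇒ 1x+3y-80=0] ∩ [|B−(19, 17)|²=10]]
2. B_y = 20  [[BC ⟂ CD ⇒ 1x+3y-80=0] ∩ [|B−(19, 17)|²=10]]
   so B = (20, 20)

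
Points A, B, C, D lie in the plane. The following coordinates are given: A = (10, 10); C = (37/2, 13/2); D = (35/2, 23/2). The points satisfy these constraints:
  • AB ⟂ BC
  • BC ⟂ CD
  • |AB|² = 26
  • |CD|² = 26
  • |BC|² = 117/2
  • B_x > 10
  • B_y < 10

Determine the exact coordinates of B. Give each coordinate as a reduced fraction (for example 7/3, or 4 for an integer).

1. B_x = 11  [[BC ⟂ CD ⇒ 1x-5y+14=0] ∩ [|B−(10, 10)|²=26]]
2. B_y = 5  [[BC ⟂ CD ⇒ 1x-5y+14=0] ∩ [|B−(10, 10)|²=26]]
   so B = (11, 5)

B = (11, 5)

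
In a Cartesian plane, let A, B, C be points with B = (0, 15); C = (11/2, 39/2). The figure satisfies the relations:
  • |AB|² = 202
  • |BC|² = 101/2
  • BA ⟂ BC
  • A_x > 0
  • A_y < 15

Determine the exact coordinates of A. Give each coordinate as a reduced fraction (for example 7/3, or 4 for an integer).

1. A_x = 9  [[BA ⟂ BC ⇒ 11/2x+9/2y-135/2=0] ∩ [|A−(0, 15)|²=202]]
2. A_y = 4  [[BA ⟂ BC ⇒ 11/2x+9/2y-135/2=0] ∩ [|A−(0, 15)|²=202]]
   so A = (9, 4)

A = (9, 4)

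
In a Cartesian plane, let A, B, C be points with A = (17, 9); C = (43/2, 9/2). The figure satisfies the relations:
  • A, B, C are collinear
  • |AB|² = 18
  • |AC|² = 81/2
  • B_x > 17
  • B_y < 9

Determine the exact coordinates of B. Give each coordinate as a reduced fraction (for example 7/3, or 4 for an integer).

B = (20, 6)

1. B_x = 20  [[A, B, C are collinear ⇒ -9/2x-9/2y+117=0] ∩ [|B−(17, 9)|²=18]]
2. B_y = 6  [[A, B, C are collinear ⇒ -9/2x-9/2y+117=0] ∩ [|B−(17, 9)|²=18]]
   so B = (20, 6)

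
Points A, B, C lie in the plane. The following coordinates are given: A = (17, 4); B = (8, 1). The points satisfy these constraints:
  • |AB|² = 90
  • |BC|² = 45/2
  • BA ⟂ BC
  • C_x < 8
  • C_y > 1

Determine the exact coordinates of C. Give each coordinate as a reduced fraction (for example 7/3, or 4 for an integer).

1. C_x = 13/2  [[BA ⟂ BC ⇒ 9x+3y-75=0] ∩ [|C−(8, 1)|²=45/2]]
2. C_y = 11/2  [[BA ⟂ BC ⇒ 9x+3y-75=0] ∩ [|C−(8, 1)|²=45/2]]
   so C = (13/2, 11/2)

C = (13/2, 11/2)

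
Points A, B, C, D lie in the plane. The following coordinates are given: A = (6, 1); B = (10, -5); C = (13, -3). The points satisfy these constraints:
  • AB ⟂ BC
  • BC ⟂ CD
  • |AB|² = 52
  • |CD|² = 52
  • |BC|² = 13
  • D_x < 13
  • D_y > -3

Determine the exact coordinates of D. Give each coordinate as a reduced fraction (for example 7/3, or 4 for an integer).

D = (9, 3)

1. D_x = 9  [[BC ⟂ CD ⇒ 3x+2y-33=0] ∩ [|D−(13, -3)|²=52]]
2. D_y = 3  [[BC ⟂ CD ⇒ 3x+2y-33=0] ∩ [|D−(13, -3)|²=52]]
   so D = (9, 3)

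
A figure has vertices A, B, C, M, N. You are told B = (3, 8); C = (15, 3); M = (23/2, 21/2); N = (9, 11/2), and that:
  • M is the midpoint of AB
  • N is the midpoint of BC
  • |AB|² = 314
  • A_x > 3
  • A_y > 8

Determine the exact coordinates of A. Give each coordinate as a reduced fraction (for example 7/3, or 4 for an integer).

1. A_x = 20  [A = 2·M−B = 2·(23/2, 21/2)−(3, 8)]
2. A_y = 13  [A = 2·M−B = 2·(23/2, 21/2)−(3, 8)]
   so A = (20, 13)

A = (20, 13)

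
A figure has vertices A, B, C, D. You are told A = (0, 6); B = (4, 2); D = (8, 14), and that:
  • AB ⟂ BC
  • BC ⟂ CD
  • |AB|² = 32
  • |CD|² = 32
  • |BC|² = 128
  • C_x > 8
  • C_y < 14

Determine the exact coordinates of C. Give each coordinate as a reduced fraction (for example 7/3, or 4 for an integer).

1. C_x = 12  [[AB ⟂ BC ⇒ 4x-4y-8=0] ∩ [|C−(8, 14)|²=32]]
2. C_y = 10  [[AB ⟂ BC ⇒ 4x-4y-8=0] ∩ [|C−(8, 14)|²=32]]
   so C = (12, 10)

C = (12, 10)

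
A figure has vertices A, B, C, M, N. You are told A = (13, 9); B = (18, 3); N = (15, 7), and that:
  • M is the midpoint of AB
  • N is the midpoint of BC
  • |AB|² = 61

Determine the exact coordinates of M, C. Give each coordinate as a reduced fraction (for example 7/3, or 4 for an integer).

M = (31/2, 6)
C = (12, 11)

1. M_x = 31/2  [2·M = A+B = (13, 9)+(18, 3)]
2. M_y = 6  [2·M = A+B = (13, 9)+(18, 3)]
   so M = (31/2, 6)
3. C_x = 12  [C = 2·N−B = 2·(15, 7)−(18, 3)]
4. C_y = 11  [C = 2·N−B = 2·(15, 7)−(18, 3)]
   so C = (12, 11)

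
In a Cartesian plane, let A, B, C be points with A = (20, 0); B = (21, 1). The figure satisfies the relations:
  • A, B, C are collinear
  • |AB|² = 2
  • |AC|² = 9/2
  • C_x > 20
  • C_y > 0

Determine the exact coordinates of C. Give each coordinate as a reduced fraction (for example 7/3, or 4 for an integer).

1. C_x = 43/2  [[A, B, C are collinear ⇒ -1x+1y+20=0] ∩ [|C−(20, 0)|²=9/2]]
2. C_y = 3/2  [[A, B, C are collinear ⇒ -1x+1y+20=0] ∩ [|C−(20, 0)|²=9/2]]
   so C = (43/2, 3/2)

C = (43/2, 3/2)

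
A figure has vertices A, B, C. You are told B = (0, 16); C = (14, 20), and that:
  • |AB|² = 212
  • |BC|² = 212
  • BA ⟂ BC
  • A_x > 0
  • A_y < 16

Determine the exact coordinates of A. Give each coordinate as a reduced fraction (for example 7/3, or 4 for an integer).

1. A_x = 4  [[BA ⟂ BC ⇒ 14x+4y-64=0] ∩ [|A−(0, 16)|²=212]]
2. A_y = 2  [[BA ⟂ BC ⇒ 14x+4y-64=0] ∩ [|A−(0, 16)|²=212]]
   so A = (4, 2)

A = (4, 2)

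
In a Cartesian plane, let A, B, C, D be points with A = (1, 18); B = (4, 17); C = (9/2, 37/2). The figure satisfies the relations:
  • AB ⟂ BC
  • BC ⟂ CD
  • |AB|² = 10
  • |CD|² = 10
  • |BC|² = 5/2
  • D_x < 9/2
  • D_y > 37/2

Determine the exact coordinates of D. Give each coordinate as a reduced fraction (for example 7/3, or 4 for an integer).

D = (3/2, 39/2)

1. D_x = 3/2  [[BC ⟂ CD ⇒ 1/2x+3/2y-30=0] ∩ [|D−(9/2, 37/2)|²=10]]
2. D_y = 39/2  [[BC ⟂ CD ⇒ 1/2x+3/2y-30=0] ∩ [|D−(9/2, 37/2)|²=10]]
   so D = (3/2, 39/2)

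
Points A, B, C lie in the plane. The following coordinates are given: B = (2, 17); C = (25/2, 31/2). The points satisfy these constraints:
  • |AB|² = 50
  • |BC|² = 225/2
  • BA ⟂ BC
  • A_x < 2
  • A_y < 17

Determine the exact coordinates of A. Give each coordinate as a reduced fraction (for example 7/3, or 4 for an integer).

A = (1, 10)

1. A_x = 1  [[BA ⟂ BC ⇒ 21/2x-3/2y+9/2=0] ∩ [|A−(2, 17)|²=50]]
2. A_y = 10  [[BA ⟂ BC ⇒ 21/2x-3/2y+9/2=0] ∩ [|A−(2, 17)|²=50]]
   so A = (1, 10)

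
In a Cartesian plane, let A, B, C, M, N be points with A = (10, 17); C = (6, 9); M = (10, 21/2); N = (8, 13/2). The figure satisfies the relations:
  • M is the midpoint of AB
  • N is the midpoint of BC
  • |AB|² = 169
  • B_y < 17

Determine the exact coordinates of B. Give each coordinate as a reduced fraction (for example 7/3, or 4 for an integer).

B = (10, 4)

1. B_x = 10  [B = 2·M−A = 2·(10, 21/2)−(10, 17)]
2. B_y = 4  [B = 2·M−A = 2·(10, 21/2)−(10, 17)]
   so B = (10, 4)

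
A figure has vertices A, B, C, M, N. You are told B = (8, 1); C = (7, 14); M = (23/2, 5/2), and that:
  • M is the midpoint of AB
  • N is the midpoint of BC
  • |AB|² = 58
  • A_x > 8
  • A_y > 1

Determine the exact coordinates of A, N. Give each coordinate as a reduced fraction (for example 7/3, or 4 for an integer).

A = (15, 4)
N = (15/2, 15/2)

1. A_x = 15  [A = 2·M−B = 2·(23/2, 5/2)−(8, 1)]
2. A_y = 4  [A = 2·M−B = 2·(23/2, 5/2)−(8, 1)]
   so A = (15, 4)
3. N_x = 15/2  [2·N = B+C = (8, 1)+(7, 14)]
4. N_y = 15/2  [2·N = B+C = (8, 1)+(7, 14)]
   so N = (15/2, 15/2)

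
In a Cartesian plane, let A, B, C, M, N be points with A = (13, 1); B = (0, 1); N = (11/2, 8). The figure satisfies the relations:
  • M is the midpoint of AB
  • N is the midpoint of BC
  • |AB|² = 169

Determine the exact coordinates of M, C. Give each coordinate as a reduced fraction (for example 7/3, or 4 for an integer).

1. M_x = 13/2  [2·M = A+B = (13, 1)+(0, 1)]
2. M_y = 1  [2·M = A+B = (13, 1)+(0, 1)]
   so M = (13/2, 1)
3. C_x = 11  [C = 2·N−B = 2·(11/2, 8)−(0, 1)]
4. C_y = 15  [C = 2·N−B = 2·(11/2, 8)−(0, 1)]
   so C = (11, 15)

M = (13/2, 1)
C = (11, 15)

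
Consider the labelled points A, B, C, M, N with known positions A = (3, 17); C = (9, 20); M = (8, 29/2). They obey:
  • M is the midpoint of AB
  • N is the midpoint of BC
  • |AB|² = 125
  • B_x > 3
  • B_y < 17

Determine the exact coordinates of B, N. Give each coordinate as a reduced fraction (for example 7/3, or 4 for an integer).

1. B_x = 13  [B = 2·M−A = 2·(8, 29/2)−(3, 17)]
2. B_y = 12  [B = 2·M−A = 2·(8, 29/2)−(3, 17)]
   so B = (13, 12)
3. N_x = 11  [2·N = B+C = (13, 12)+(9, 20)]
4. N_y = 16  [2·N = B+C = (13, 12)+(9, 20)]
   so N = (11, 16)

B = (13, 12)
N = (11, 16)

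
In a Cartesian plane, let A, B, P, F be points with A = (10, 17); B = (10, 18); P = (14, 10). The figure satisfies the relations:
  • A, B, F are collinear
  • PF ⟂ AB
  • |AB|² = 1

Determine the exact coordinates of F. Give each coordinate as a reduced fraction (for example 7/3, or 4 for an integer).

F = (10, 10)

1. F_x = 10  [[A, B, F are collinear ⇒ -1x+10=0] ∩ [PF ⟂ AB ⇒ 1y-10=0]]
2. F_y = 10  [[A, B, F are collinear ⇒ -1x+10=0] ∩ [PF ⟂ AB ⇒ 1y-10=0]]
   so F = (10, 10)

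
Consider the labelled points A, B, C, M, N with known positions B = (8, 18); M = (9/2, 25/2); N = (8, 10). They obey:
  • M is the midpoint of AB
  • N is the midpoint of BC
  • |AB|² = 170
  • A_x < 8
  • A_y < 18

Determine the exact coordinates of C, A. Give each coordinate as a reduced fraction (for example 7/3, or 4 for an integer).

1. A_x = 1  [A = 2·M−B = 2·(9/2, 25/2)−(8, 18)]
2. A_y = 7  [A = 2·M−B = 2·(9/2, 25/2)−(8, 18)]
   so A = (1, 7)
3. C_x = 8  [C = 2·N−B = 2·(8, 10)−(8, 18)]
4. C_y = 2  [C = 2·N−B = 2·(8, 10)−(8, 18)]
   so C = (8, 2)

C = (8, 2)
A = (1, 7)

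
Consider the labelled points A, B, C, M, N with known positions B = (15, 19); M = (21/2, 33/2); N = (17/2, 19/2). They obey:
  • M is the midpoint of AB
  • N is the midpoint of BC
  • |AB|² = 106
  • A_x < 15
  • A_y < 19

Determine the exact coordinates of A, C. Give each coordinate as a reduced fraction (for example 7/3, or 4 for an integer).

A = (6, 14)
C = (2, 0)

1. A_x = 6  [A = 2·M−B = 2·(21/2, 33/2)−(15, 19)]
2. A_y = 14  [A = 2·M−B = 2·(21/2, 33/2)−(15, 19)]
   so A = (6, 14)
3. C_x = 2  [C = 2·N−B = 2·(17/2, 19/2)−(15, 19)]
4. C_y = 0  [C = 2·N−B = 2·(17/2, 19/2)−(15, 19)]
   so C = (2, 0)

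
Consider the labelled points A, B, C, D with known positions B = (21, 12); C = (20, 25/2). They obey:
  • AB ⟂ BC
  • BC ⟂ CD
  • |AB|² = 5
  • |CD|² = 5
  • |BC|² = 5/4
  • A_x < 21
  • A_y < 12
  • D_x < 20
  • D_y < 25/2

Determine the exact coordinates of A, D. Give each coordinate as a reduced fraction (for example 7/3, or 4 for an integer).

A = (20, 10)
D = (19, 21/2)

1. A_x = 20  [[AB ⟂ BC ⇒ 1x-1/2y-15=0] ∩ [|A−(21, 12)|²=5]]
2. A_y = 10  [[AB ⟂ BC ⇒ 1x-1/2y-15=0] ∩ [|A−(21, 12)|²=5]]
   so A = (20, 10)
3. D_x = 19  [[BC ⟂ CD ⇒ -1x+1/2y+55/4=0] ∩ [|D−(20, 25/2)|²=5]]
4. D_y = 21/2  [[BC ⟂ CD ⇒ -1x+1/2y+55/4=0] ∩ [|D−(20, 25/2)|²=5]]
   so D = (19, 21/2)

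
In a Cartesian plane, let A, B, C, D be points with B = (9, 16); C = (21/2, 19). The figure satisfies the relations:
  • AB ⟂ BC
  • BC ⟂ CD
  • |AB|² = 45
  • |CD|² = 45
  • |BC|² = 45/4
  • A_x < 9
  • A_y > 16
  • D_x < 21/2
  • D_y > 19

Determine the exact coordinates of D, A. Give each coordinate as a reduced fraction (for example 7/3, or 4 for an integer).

1. D_x = 9/2  [[BC ⟂ CD ⇒ 3/2x+3y-291/4=0] ∩ [|D−(21/2, 19)|²=45]]
2. D_y = 22  [[BC ⟂ CD ⇒ 3/2x+3y-291/4=0] ∩ [|D−(21/2, 19)|²=45]]
   so D = (9/2, 22)
3. A_x = 3  [[AB ⟂ BC ⇒ -3/2x-3y+123/2=0] ∩ [|A−(9, 16)|²=45]]
4. A_y = 19  [[AB ⟂ BC ⇒ -3/2x-3y+123/2=0] ∩ [|A−(9, 16)|²=45]]
   so A = (3, 19)

D = (9/2, 22)
A = (3, 19)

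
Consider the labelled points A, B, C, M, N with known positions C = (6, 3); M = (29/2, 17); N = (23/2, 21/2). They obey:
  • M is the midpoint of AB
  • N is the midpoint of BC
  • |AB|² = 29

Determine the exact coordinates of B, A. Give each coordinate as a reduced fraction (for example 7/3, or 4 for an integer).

B = (17, 18)
A = (12, 16)

1. B_x = 17  [B = 2·N−C = 2·(23/2, 21/2)−(6, 3)]
2. B_y = 18  [B = 2·N−C = 2·(23/2, 21/2)−(6, 3)]
   so B = (17, 18)
3. A_x = 12  [A = 2·M−B = 2·(29/2, 17)−(17, 18)]
4. A_y = 16  [A = 2·M−B = 2·(29/2, 17)−(17, 18)]
   so A = (12, 16)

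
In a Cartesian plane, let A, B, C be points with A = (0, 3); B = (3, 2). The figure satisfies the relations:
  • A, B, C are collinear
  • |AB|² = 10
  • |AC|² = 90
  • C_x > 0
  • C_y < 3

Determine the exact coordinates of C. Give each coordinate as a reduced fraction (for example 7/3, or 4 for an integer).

1. C_x = 9  [[A, B, C are collinear ⇒ 1x+3y-9=0] ∩ [|C−(0, 3)|²=90]]
2. C_y = 0  [[A, B, C are collinear ⇒ 1x+3y-9=0] ∩ [|C−(0, 3)|²=90]]
   so C = (9, 0)

C = (9, 0)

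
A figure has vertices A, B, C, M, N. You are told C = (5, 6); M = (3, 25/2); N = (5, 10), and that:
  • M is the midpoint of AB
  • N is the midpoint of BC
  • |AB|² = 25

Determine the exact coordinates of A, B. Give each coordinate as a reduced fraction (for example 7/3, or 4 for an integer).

1. B_x = 5  [B = 2·N−C = 2·(5, 10)−(5, 6)]
2. B_y = 14  [B = 2·N−C = 2·(5, 10)−(5, 6)]
   so B = (5, 14)
3. A_x = 1  [A = 2·M−B = 2·(3, 25/2)−(5, 14)]
4. A_y = 11  [A = 2·M−B = 2·(3, 25/2)−(5, 14)]
   so A = (1, 11)

A = (1, 11)
B = (5, 14)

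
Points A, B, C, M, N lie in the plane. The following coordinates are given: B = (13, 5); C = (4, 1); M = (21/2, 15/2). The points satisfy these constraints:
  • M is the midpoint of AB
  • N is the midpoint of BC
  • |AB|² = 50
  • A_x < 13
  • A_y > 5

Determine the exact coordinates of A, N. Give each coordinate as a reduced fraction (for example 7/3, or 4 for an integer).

A = (8, 10)
N = (17/2, 3)

1. A_x = 8  [A = 2·M−B = 2·(21/2, 15/2)−(13, 5)]
2. A_y = 10  [A = 2·M−B = 2·(21/2, 15/2)−(13, 5)]
   so A = (8, 10)
3. N_x = 17/2  [2·N = B+C = (13, 5)+(4, 1)]
4. N_y = 3  [2·N = B+C = (13, 5)+(4, 1)]
   so N = (17/2, 3)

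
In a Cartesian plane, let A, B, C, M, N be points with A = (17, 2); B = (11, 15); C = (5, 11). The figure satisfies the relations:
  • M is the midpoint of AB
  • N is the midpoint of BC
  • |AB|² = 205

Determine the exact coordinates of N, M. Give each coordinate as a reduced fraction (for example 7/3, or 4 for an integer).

N = (8, 13)
M = (14, 17/2)

1. M_x = 14  [2·M = A+B = (17, 2)+(11, 15)]
2. M_y = 17/2  [2·M = A+B = (17, 2)+(11, 15)]
   so M = (14, 17/2)
3. N_x = 8  [2·N = B+C = (11, 15)+(5, 11)]
4. N_y = 13  [2·N = B+C = (11, 15)+(5, 11)]
   so N = (8, 13)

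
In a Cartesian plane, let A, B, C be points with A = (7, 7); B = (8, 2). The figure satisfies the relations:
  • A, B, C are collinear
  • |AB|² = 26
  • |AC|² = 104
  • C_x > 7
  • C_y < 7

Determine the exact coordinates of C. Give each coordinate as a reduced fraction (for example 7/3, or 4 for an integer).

C = (9, -3)

1. C_x = 9  [[A, B, C are collinear ⇒ 5x+1y-42=0] ∩ [|C−(7, 7)|²=104]]
2. C_y = -3  [[A, B, C are collinear ⇒ 5x+1y-42=0] ∩ [|C−(7, 7)|²=104]]
   so C = (9, -3)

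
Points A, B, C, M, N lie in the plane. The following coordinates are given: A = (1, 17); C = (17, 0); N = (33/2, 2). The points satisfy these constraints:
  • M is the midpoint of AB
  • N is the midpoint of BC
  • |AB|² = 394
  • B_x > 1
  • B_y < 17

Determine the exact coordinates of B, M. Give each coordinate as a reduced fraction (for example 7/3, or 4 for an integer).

B = (16, 4)
M = (17/2, 21/2)

1. B_x = 16  [B = 2·N−C = 2·(33/2, 2)−(17, 0)]
2. B_y = 4  [B = 2·N−C = 2·(33/2, 2)−(17, 0)]
   so B = (16, 4)
3. M_x = 17/2  [2·M = A+B = (1, 17)+(16, 4)]
4. M_y = 21/2  [2·M = A+B = (1, 17)+(16, 4)]
   so M = (17/2, 21/2)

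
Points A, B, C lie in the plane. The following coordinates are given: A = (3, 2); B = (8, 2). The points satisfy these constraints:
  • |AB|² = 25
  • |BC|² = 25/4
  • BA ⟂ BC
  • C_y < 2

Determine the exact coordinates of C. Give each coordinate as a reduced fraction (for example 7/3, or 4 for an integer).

1. C_x = 8  [[BA ⟂ BC ⇒ -5x+40=0] ∩ [|C−(8, 2)|²=25/4]]
2. C_y = -1/2  [[BA ⟂ BC ⇒ -5x+40=0] ∩ [|C−(8, 2)|²=25/4]]
   so C = (8, -1/2)

C = (8, -1/2)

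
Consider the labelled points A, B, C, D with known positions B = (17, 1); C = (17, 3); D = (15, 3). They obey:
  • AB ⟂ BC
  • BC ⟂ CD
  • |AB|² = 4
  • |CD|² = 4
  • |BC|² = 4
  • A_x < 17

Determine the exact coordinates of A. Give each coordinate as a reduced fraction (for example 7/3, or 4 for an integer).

A = (15, 1)

1. A_x = 15  [[AB ⟂ BC ⇒ -2y+2=0] ∩ [|A−(17, 1)|²=4]]
2. A_y = 1  [[AB ⟂ BC ⇒ -2y+2=0] ∩ [|A−(17, 1)|²=4]]
   so A = (15, 1)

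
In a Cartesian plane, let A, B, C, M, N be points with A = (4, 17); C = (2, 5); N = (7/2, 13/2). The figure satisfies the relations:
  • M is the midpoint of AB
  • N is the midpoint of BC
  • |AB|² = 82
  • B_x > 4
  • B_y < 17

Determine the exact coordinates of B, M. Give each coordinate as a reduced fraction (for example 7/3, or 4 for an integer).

1. B_x = 5  [B = 2·N−C = 2·(7/2, 13/2)−(2, 5)]
2. B_y = 8  [B = 2·N−C = 2·(7/2, 13/2)−(2, 5)]
   so B = (5, 8)
3. M_x = 9/2  [2·M = A+B = (4, 17)+(5, 8)]
4. M_y = 25/2  [2·M = A+B = (4, 17)+(5, 8)]
   so M = (9/2, 25/2)

B = (5, 8)
M = (9/2, 25/2)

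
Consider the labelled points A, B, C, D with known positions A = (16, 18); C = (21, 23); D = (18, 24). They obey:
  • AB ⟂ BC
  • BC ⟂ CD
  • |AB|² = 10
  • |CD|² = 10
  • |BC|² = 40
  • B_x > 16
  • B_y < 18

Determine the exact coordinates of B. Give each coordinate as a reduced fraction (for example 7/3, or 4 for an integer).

B = (19, 17)

1. B_x = 19  [[BC ⟂ CD ⇒ 3x-1y-40=0] ∩ [|B−(16, 18)|²=10]]
2. B_y = 17  [[BC ⟂ CD ⇒ 3x-1y-40=0] ∩ [|B−(16, 18)|²=10]]
   so B = (19, 17)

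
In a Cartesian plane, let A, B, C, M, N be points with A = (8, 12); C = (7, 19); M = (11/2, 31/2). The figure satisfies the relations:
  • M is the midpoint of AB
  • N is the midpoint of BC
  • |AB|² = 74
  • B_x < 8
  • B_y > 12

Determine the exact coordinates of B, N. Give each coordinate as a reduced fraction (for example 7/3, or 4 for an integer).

B = (3, 19)
N = (5, 19)

1. B_x = 3  [B = 2·M−A = 2·(11/2, 31/2)−(8, 12)]
2. B_y = 19  [B = 2·M−A = 2·(11/2, 31/2)−(8, 12)]
   so B = (3, 19)
3. N_x = 5  [2·N = B+C = (3, 19)+(7, 19)]
4. N_y = 19  [2·N = B+C = (3, 19)+(7, 19)]
   so N = (5, 19)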